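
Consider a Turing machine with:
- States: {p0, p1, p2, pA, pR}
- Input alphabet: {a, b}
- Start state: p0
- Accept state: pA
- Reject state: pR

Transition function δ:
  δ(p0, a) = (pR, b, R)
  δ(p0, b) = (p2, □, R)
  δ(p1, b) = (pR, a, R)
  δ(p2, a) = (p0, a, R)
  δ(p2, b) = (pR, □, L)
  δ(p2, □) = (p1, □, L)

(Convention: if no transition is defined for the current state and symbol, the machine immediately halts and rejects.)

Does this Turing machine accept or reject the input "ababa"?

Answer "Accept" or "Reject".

Execution trace:
Initial: [p0]ababa
Step 1: δ(p0, a) = (pR, b, R) → b[pR]baba

The machine reaches the reject state pR and halts.

Answer: Reject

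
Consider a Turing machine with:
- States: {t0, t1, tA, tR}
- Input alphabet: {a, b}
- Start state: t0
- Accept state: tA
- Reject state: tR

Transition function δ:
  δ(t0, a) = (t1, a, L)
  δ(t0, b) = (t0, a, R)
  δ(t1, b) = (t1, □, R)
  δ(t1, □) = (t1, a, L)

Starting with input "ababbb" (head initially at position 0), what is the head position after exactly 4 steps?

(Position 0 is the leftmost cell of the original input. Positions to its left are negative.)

Execution trace (head position shown):
Step 0: [t0]ababbb  (head at position 0)
Step 1: move left → [t1]□ababbb  (head at position -1)
Step 2: move left → [t1]□aababbb  (head at position -2)
Step 3: move left → [t1]□aaababbb  (head at position -3)
Step 4: move left → [t1]□aaaababbb  (head at position -4)

After 4 steps, the head is at position -4.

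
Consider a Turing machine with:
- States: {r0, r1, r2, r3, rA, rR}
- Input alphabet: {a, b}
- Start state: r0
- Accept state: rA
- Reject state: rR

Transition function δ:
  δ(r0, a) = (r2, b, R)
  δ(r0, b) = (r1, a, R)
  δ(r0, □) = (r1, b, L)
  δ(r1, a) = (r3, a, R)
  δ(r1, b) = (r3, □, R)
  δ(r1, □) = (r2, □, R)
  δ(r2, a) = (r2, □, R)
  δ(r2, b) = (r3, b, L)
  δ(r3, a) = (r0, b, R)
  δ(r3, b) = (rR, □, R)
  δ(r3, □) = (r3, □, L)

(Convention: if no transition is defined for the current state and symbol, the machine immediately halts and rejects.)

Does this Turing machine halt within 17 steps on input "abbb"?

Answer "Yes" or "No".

Execution trace:
Initial: [r0]abbb
Step 1: δ(r0, a) = (r2, b, R) → b[r2]bbb
Step 2: δ(r2, b) = (r3, b, L) → [r3]bbbb
Step 3: δ(r3, b) = (rR, □, R) → □[rR]bbb

The machine reaches the reject state rR and halts.
The machine halted after 3 steps (within the 17-step bound).

Answer: Yes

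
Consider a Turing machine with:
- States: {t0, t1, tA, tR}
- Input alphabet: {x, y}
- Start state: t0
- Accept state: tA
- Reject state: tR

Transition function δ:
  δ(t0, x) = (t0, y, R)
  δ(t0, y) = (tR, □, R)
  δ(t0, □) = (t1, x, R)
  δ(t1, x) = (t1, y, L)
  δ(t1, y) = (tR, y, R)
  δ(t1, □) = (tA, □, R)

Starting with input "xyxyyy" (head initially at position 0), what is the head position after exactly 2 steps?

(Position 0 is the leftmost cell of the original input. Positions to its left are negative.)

Execution trace (head position shown):
Step 0: [t0]xyxyyy  (head at position 0)
Step 1: move right → y[t0]yxyyy  (head at position 1)
Step 2: move right → y□[tR]xyyy  (head at position 2)

After 2 steps, the head is at position 2.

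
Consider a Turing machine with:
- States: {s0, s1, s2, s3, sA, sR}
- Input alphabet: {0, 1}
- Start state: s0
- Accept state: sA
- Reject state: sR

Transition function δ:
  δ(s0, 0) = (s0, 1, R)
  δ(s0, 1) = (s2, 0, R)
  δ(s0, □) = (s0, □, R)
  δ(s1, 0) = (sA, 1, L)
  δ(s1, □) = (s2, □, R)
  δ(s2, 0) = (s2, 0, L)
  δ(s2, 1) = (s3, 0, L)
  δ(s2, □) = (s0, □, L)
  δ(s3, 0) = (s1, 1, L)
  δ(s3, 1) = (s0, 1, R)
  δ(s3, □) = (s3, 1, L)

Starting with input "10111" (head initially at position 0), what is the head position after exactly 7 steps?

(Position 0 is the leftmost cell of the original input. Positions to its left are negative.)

Execution trace (head position shown):
Step 0: [s0]10111  (head at position 0)
Step 1: move right → 0[s2]0111  (head at position 1)
Step 2: move left → [s2]00111  (head at position 0)
Step 3: move left → [s2]□00111  (head at position -1)
Step 4: move left → [s0]□□00111  (head at position -2)
Step 5: move right → □[s0]□00111  (head at position -1)
Step 6: move right → □□[s0]00111  (head at position 0)
Step 7: move right → □□1[s0]0111  (head at position 1)

After 7 steps, the head is at position 1.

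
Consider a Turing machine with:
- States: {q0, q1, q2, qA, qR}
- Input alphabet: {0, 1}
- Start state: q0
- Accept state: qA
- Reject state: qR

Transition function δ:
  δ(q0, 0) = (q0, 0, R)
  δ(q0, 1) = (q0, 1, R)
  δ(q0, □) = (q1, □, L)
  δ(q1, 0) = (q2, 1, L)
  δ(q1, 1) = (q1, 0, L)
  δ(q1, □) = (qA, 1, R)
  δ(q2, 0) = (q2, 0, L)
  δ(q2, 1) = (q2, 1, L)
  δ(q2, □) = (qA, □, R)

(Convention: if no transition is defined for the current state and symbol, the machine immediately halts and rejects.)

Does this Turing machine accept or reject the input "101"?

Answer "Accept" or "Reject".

Execution trace:
Initial: [q0]101
Step 1: δ(q0, 1) = (q0, 1, R) → 1[q0]01
Step 2: δ(q0, 0) = (q0, 0, R) → 10[q0]1
Step 3: δ(q0, 1) = (q0, 1, R) → 101[q0]□
Step 4: δ(q0, □) = (q1, □, L) → 10[q1]1□
Step 5: δ(q1, 1) = (q1, 0, L) → 1[q1]00□
Step 6: δ(q1, 0) = (q2, 1, L) → [q2]110□
Step 7: δ(q2, 1) = (q2, 1, L) → [q2]□110□
Step 8: δ(q2, □) = (qA, □, R) → □[qA]110□

The machine reaches the accept state qA and halts.

Answer: Accept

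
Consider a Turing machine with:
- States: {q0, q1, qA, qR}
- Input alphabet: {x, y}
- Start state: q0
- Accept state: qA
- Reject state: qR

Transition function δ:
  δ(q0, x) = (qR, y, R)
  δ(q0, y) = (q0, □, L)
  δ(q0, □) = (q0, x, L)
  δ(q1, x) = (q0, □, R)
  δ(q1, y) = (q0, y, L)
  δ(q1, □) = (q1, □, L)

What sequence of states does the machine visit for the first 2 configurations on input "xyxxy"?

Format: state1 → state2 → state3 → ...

Execution trace:
Initial: [q0]xyxxy
Step 1: δ(q0, x) = (qR, y, R) → y[qR]yxxy

The machine reaches the reject state qR and halts.

State sequence: q0 → qR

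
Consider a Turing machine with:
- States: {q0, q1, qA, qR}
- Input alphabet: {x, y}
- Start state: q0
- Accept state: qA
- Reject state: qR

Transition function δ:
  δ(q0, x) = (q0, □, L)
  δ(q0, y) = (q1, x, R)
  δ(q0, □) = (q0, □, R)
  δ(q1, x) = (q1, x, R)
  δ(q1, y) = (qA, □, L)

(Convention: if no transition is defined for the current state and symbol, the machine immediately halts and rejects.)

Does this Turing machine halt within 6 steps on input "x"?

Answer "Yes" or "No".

Execution trace:
Initial: [q0]x
Step 1: δ(q0, x) = (q0, □, L) → [q0]□□
Step 2: δ(q0, □) = (q0, □, R) → □[q0]□
Step 3: δ(q0, □) = (q0, □, R) → □□[q0]□
Step 4: δ(q0, □) = (q0, □, R) → □□□[q0]□
Step 5: δ(q0, □) = (q0, □, R) → □□□□[q0]□
Step 6: δ(q0, □) = (q0, □, R) → □□□□□[q0]□

The machine has not reached a halting state after 6 steps.
The machine did not halt within the 6-step bound.

Answer: No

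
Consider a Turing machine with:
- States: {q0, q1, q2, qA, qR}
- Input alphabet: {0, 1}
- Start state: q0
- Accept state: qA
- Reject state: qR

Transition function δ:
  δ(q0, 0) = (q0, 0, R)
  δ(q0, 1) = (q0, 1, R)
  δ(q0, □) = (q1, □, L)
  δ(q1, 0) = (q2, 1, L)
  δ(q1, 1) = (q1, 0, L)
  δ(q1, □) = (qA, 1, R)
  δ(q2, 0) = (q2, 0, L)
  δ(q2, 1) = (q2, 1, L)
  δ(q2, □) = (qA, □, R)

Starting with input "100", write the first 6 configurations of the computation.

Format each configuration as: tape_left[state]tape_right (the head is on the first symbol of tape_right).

Transitions applied:
Step 1: δ(q0, 1) = (q0, 1, R)
Step 2: δ(q0, 0) = (q0, 0, R)
Step 3: δ(q0, 0) = (q0, 0, R)
Step 4: δ(q0, □) = (q1, □, L)
Step 5: δ(q1, 0) = (q2, 1, L)

The first 6 configurations are:
[q0]100 ⊢ 1[q0]00 ⊢ 10[q0]0 ⊢ 100[q0]□ ⊢ 10[q1]0□ ⊢ 1[q2]01□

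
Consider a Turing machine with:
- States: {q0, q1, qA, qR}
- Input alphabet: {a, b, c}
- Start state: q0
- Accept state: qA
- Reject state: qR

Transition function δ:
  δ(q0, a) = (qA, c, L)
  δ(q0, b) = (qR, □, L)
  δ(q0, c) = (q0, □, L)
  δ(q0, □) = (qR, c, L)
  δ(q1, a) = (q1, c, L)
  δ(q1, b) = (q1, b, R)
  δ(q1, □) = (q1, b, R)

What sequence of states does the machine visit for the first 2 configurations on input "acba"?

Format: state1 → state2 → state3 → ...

Execution trace:
Initial: [q0]acba
Step 1: δ(q0, a) = (qA, c, L) → [qA]□ccba

The machine reaches the accept state qA and halts.

State sequence: q0 → qA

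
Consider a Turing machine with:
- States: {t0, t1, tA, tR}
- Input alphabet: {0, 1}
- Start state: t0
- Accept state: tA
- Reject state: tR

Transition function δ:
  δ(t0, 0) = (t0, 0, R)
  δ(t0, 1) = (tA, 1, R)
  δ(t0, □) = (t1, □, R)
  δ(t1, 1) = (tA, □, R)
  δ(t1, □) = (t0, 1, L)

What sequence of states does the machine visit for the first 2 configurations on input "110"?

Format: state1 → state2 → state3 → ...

Execution trace:
Initial: [t0]110
Step 1: δ(t0, 1) = (tA, 1, R) → 1[tA]10

The machine reaches the accept state tA and halts.

State sequence: t0 → tA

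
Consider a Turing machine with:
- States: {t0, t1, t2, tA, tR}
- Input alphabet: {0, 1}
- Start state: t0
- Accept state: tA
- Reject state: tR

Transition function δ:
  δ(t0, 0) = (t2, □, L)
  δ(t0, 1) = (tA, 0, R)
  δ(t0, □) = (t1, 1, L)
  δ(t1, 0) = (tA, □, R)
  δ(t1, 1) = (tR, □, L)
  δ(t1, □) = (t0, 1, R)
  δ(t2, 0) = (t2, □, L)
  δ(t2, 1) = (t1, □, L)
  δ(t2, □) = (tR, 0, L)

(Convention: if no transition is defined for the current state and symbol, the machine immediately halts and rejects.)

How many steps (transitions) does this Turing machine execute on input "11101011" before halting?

Execution trace:
Initial: [t0]11101011
Step 1: δ(t0, 1) = (tA, 0, R) → 0[tA]1101011

The machine reaches the accept state tA and halts.

The machine executed 1 step before halting.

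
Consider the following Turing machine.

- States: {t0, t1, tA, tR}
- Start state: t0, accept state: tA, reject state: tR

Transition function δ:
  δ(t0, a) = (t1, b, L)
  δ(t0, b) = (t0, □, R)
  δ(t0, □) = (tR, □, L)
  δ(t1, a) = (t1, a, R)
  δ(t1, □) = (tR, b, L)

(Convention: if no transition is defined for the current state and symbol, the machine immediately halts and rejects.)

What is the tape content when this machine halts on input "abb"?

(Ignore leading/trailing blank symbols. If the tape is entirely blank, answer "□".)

Execution trace:
Initial: [t0]abb
Step 1: δ(t0, a) = (t1, b, L) → [t1]□bbb
Step 2: δ(t1, □) = (tR, b, L) → [tR]□bbbb

The machine reaches the reject state tR and halts.

Final tape (ignoring leading/trailing blanks): bbbb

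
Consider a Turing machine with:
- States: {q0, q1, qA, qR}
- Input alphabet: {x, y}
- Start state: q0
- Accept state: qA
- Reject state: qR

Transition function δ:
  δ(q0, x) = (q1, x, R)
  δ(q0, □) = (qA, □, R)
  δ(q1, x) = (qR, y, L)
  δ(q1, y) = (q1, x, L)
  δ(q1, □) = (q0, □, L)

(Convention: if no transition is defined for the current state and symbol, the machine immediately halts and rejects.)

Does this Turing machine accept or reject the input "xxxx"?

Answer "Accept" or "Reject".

Execution trace:
Initial: [q0]xxxx
Step 1: δ(q0, x) = (q1, x, R) → x[q1]xxx
Step 2: δ(q1, x) = (qR, y, L) → [qR]xyxx

The machine reaches the reject state qR and halts.

Answer: Reject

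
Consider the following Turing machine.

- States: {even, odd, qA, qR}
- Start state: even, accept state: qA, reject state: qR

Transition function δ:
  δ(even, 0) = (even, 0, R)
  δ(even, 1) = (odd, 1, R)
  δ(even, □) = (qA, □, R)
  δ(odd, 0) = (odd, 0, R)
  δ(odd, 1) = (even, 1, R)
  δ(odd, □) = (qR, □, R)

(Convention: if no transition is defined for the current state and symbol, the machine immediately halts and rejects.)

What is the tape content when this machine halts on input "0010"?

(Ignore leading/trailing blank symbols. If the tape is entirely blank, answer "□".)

Execution trace:
Initial: [even]0010
Step 1: δ(even, 0) = (even, 0, R) → 0[even]010
Step 2: δ(even, 0) = (even, 0, R) → 00[even]10
Step 3: δ(even, 1) = (odd, 1, R) → 001[odd]0
Step 4: δ(odd, 0) = (odd, 0, R) → 0010[odd]□
Step 5: δ(odd, □) = (qR, □, R) → 0010□[qR]□

The machine reaches the reject state qR and halts.

Final tape (ignoring leading/trailing blanks): 0010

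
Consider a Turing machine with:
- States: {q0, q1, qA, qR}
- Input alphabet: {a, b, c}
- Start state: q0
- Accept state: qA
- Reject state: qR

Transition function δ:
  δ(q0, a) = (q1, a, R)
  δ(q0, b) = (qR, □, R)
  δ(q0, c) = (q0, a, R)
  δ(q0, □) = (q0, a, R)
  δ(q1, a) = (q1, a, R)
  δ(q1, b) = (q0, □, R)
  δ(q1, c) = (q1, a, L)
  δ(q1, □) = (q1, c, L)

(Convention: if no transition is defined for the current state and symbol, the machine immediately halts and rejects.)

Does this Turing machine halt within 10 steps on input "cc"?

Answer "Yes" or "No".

Execution trace:
Initial: [q0]cc
Step 1: δ(q0, c) = (q0, a, R) → a[q0]c
Step 2: δ(q0, c) = (q0, a, R) → aa[q0]□
Step 3: δ(q0, □) = (q0, a, R) → aaa[q0]□
Step 4: δ(q0, □) = (q0, a, R) → aaaa[q0]□
Step 5: δ(q0, □) = (q0, a, R) → aaaaa[q0]□
Step 6: δ(q0, □) = (q0, a, R) → aaaaaa[q0]□
Step 7: δ(q0, □) = (q0, a, R) → aaaaaaa[q0]□
Step 8: δ(q0, □) = (q0, a, R) → aaaaaaaa[q0]□
Step 9: δ(q0, □) = (q0, a, R) → aaaaaaaaa[q0]□
Step 10: δ(q0, □) = (q0, a, R) → aaaaaaaaaa[q0]□

The machine has not reached a halting state after 10 steps.
The machine did not halt within the 10-step bound.

Answer: No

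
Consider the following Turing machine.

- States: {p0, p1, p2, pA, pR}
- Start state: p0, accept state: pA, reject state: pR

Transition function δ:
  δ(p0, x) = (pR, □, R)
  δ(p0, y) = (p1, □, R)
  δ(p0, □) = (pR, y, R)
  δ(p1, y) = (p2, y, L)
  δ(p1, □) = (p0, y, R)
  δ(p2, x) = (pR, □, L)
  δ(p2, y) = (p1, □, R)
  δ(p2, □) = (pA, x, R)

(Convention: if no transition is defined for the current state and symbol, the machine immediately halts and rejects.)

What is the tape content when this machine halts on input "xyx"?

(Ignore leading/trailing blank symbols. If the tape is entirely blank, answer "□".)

Execution trace:
Initial: [p0]xyx
Step 1: δ(p0, x) = (pR, □, R) → □[pR]yx

The machine reaches the reject state pR and halts.

Final tape (ignoring leading/trailing blanks): yx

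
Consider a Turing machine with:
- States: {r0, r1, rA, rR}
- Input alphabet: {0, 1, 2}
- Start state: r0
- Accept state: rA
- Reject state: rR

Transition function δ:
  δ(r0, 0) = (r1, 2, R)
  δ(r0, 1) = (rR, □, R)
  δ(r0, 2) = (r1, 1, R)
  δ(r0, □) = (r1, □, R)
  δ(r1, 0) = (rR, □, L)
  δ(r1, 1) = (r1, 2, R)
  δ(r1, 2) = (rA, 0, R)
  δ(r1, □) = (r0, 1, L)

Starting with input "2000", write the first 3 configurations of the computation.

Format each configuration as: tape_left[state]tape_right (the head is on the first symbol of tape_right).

Transitions applied:
Step 1: δ(r0, 2) = (r1, 1, R)
Step 2: δ(r1, 0) = (rR, □, L)

The first 3 configurations are:
[r0]2000 ⊢ 1[r1]000 ⊢ [rR]1□00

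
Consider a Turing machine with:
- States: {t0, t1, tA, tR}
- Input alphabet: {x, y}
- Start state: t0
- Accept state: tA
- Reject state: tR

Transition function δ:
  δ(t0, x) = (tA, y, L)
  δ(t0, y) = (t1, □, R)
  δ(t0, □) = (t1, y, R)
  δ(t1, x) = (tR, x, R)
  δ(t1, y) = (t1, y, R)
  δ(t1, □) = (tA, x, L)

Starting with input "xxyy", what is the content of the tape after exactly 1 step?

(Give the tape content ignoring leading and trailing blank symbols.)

Execution trace:
Initial: [t0]xxyy
Step 1: δ(t0, x) = (tA, y, L) → [tA]□yxyy

The machine reaches the accept state tA and halts.

After 1 step, the tape (ignoring leading/trailing blanks) is: yxyy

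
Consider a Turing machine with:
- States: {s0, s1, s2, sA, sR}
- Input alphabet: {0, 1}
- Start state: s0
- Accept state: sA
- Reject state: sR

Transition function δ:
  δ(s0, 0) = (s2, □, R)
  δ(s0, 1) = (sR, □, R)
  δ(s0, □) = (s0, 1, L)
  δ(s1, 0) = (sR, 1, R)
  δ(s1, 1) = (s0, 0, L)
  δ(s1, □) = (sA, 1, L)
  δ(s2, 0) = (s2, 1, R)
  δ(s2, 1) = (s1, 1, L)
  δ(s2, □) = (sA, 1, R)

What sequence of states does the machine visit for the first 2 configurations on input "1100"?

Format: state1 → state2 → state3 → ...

Execution trace:
Initial: [s0]1100
Step 1: δ(s0, 1) = (sR, □, R) → □[sR]100

The machine reaches the reject state sR and halts.

State sequence: s0 → sR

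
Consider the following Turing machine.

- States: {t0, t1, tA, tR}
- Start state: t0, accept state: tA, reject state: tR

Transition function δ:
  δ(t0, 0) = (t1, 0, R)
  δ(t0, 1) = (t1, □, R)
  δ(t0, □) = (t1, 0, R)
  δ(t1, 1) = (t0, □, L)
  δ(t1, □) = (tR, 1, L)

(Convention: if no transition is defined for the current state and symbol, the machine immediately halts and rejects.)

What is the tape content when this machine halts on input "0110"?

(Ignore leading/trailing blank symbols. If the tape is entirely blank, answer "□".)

Execution trace:
Initial: [t0]0110
Step 1: δ(t0, 0) = (t1, 0, R) → 0[t1]110
Step 2: δ(t1, 1) = (t0, □, L) → [t0]0□10
Step 3: δ(t0, 0) = (t1, 0, R) → 0[t1]□10
Step 4: δ(t1, □) = (tR, 1, L) → [tR]0110

The machine reaches the reject state tR and halts.

Final tape (ignoring leading/trailing blanks): 0110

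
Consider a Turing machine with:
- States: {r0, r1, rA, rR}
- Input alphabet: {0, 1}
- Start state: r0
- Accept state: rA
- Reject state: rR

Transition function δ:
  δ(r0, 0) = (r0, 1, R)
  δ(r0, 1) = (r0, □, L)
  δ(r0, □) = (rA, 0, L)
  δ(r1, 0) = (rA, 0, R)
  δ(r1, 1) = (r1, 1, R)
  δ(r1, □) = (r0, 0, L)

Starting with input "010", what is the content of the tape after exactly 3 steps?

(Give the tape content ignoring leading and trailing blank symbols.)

Execution trace:
Initial: [r0]010
Step 1: δ(r0, 0) = (r0, 1, R) → 1[r0]10
Step 2: δ(r0, 1) = (r0, □, L) → [r0]1□0
Step 3: δ(r0, 1) = (r0, □, L) → [r0]□□□0

After 3 steps, the tape (ignoring leading/trailing blanks) is: 0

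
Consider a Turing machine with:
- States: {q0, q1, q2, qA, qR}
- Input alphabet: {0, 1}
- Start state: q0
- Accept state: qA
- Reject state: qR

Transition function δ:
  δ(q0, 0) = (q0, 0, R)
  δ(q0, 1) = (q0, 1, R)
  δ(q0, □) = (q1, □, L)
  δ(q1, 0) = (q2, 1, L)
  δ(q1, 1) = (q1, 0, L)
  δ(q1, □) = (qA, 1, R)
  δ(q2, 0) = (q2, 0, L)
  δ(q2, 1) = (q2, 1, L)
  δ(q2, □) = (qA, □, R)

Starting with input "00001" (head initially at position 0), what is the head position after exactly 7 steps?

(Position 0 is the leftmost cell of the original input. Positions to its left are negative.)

Execution trace (head position shown):
Step 0: [q0]00001  (head at position 0)
Step 1: move right → 0[q0]0001  (head at position 1)
Step 2: move right → 00[q0]001  (head at position 2)
Step 3: move right → 000[q0]01  (head at position 3)
Step 4: move right → 0000[q0]1  (head at position 4)
Step 5: move right → 00001[q0]□  (head at position 5)
Step 6: move left → 0000[q1]1□  (head at position 4)
Step 7: move left → 000[q1]00□  (head at position 3)

After 7 steps, the head is at position 3.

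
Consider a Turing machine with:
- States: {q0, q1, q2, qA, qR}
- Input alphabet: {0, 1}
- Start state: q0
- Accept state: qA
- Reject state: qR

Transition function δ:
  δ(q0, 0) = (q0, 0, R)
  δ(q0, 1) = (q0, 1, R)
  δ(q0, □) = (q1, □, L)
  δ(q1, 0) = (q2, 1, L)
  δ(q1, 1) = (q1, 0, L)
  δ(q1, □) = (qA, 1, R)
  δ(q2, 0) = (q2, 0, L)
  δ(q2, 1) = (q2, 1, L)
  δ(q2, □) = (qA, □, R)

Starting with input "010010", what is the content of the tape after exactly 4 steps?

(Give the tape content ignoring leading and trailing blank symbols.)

Execution trace:
Initial: [q0]010010
Step 1: δ(q0, 0) = (q0, 0, R) → 0[q0]10010
Step 2: δ(q0, 1) = (q0, 1, R) → 01[q0]0010
Step 3: δ(q0, 0) = (q0, 0, R) → 010[q0]010
Step 4: δ(q0, 0) = (q0, 0, R) → 0100[q0]10

After 4 steps, the tape (ignoring leading/trailing blanks) is: 010010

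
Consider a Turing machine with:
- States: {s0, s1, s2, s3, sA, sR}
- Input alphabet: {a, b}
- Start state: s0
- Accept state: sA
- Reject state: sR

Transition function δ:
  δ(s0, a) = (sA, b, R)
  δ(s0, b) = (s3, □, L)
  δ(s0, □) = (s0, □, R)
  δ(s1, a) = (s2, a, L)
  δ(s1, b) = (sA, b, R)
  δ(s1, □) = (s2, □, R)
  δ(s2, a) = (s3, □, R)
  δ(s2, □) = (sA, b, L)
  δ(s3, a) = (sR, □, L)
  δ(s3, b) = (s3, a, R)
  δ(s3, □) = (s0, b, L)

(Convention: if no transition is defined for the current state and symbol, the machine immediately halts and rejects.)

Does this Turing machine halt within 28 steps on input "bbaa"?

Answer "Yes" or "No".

Execution trace:
Initial: [s0]bbaa
Step 1: δ(s0, b) = (s3, □, L) → [s3]□□baa
Step 2: δ(s3, □) = (s0, b, L) → [s0]□b□baa
Step 3: δ(s0, □) = (s0, □, R) → □[s0]b□baa
Step 4: δ(s0, b) = (s3, □, L) → [s3]□□□baa
Step 5: δ(s3, □) = (s0, b, L) → [s0]□b□□baa
Step 6: δ(s0, □) = (s0, □, R) → □[s0]b□□baa
Step 7: δ(s0, b) = (s3, □, L) → [s3]□□□□baa
Step 8: δ(s3, □) = (s0, b, L) → [s0]□b□□□baa
Step 9: δ(s0, □) = (s0, □, R) → □[s0]b□□□baa
Step 10: δ(s0, b) = (s3, □, L) → [s3]□□□□□baa
Step 11: δ(s3, □) = (s0, b, L) → [s0]□b□□□□baa
Step 12: δ(s0, □) = (s0, □, R) → □[s0]b□□□□baa
Step 13: δ(s0, b) = (s3, □, L) → [s3]□□□□□□baa
Step 14: δ(s3, □) = (s0, b, L) → [s0]□b□□□□□baa
Step 15: δ(s0, □) = (s0, □, R) → □[s0]b□□□□□baa
Step 16: δ(s0, b) = (s3, □, L) → [s3]□□□□□□□baa
Step 17: δ(s3, □) = (s0, b, L) → [s0]□b□□□□□□baa
Step 18: δ(s0, □) = (s0, □, R) → □[s0]b□□□□□□baa
Step 19: δ(s0, b) = (s3, □, L) → [s3]□□□□□□□□baa
Step 20: δ(s3, □) = (s0, b, L) → [s0]□b□□□□□□□baa
Step 21: δ(s0, □) = (s0, □, R) → □[s0]b□□□□□□□baa
Step 22: δ(s0, b) = (s3, □, L) → [s3]□□□□□□□□□baa
Step 23: δ(s3, □) = (s0, b, L) → [s0]□b□□□□□□□□baa
Step 24: δ(s0, □) = (s0, □, R) → □[s0]b□□□□□□□□baa
Step 25: δ(s0, b) = (s3, □, L) → [s3]□□□□□□□□□□baa
Step 26: δ(s3, □) = (s0, b, L) → [s0]□b□□□□□□□□□baa
Step 27: δ(s0, □) = (s0, □, R) → □[s0]b□□□□□□□□□baa
Step 28: δ(s0, b) = (s3, □, L) → [s3]□□□□□□□□□□□baa

The machine has not reached a halting state after 28 steps.
The machine did not halt within the 28-step bound.

Answer: No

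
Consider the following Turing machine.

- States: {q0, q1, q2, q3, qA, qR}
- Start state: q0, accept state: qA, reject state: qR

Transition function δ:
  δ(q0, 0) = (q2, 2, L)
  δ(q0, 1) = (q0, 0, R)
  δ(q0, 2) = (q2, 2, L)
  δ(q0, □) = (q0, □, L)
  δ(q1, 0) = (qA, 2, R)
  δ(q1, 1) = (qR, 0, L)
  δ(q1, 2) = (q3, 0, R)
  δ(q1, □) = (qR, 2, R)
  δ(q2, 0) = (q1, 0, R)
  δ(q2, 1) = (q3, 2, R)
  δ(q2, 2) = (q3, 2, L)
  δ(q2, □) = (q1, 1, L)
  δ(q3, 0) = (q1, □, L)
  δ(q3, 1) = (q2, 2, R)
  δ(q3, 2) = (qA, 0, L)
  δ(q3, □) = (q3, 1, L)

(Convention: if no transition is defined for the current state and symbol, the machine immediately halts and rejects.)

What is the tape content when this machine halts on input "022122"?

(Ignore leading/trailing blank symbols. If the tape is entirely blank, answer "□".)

Execution trace:
Initial: [q0]022122
Step 1: δ(q0, 0) = (q2, 2, L) → [q2]□222122
Step 2: δ(q2, □) = (q1, 1, L) → [q1]□1222122
Step 3: δ(q1, □) = (qR, 2, R) → 2[qR]1222122

The machine reaches the reject state qR and halts.

Final tape (ignoring leading/trailing blanks): 21222122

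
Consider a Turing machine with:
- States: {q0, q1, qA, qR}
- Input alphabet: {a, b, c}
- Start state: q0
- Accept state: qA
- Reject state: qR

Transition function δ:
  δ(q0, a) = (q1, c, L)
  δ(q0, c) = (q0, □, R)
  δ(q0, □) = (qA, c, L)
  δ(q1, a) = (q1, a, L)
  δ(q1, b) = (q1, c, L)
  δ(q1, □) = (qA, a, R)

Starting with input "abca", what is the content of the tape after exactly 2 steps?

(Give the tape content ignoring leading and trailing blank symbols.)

Execution trace:
Initial: [q0]abca
Step 1: δ(q0, a) = (q1, c, L) → [q1]□cbca
Step 2: δ(q1, □) = (qA, a, R) → a[qA]cbca

The machine reaches the accept state qA and halts.

After 2 steps, the tape (ignoring leading/trailing blanks) is: acbca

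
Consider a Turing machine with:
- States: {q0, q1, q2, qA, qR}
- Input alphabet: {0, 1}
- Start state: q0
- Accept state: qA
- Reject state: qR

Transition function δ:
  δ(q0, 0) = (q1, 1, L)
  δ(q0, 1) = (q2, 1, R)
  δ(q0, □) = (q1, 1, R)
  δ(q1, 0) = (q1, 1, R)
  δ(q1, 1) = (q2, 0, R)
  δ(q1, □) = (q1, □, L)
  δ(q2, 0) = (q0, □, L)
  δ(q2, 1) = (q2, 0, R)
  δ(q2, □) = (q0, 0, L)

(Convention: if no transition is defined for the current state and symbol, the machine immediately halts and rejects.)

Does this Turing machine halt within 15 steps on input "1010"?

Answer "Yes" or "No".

Execution trace:
Initial: [q0]1010
Step 1: δ(q0, 1) = (q2, 1, R) → 1[q2]010
Step 2: δ(q2, 0) = (q0, □, L) → [q0]1□10
Step 3: δ(q0, 1) = (q2, 1, R) → 1[q2]□10
Step 4: δ(q2, □) = (q0, 0, L) → [q0]1010
Step 5: δ(q0, 1) = (q2, 1, R) → 1[q2]010
Step 6: δ(q2, 0) = (q0, □, L) → [q0]1□10
Step 7: δ(q0, 1) = (q2, 1, R) → 1[q2]□10
Step 8: δ(q2, □) = (q0, 0, L) → [q0]1010
Step 9: δ(q0, 1) = (q2, 1, R) → 1[q2]010
Step 10: δ(q2, 0) = (q0, □, L) → [q0]1□10
Step 11: δ(q0, 1) = (q2, 1, R) → 1[q2]□10
Step 12: δ(q2, □) = (q0, 0, L) → [q0]1010
Step 13: δ(q0, 1) = (q2, 1, R) → 1[q2]010
Step 14: δ(q2, 0) = (q0, □, L) → [q0]1□10
Step 15: δ(q0, 1) = (q2, 1, R) → 1[q2]□10

The machine has not reached a halting state after 15 steps.
The machine did not halt within the 15-step bound.

Answer: No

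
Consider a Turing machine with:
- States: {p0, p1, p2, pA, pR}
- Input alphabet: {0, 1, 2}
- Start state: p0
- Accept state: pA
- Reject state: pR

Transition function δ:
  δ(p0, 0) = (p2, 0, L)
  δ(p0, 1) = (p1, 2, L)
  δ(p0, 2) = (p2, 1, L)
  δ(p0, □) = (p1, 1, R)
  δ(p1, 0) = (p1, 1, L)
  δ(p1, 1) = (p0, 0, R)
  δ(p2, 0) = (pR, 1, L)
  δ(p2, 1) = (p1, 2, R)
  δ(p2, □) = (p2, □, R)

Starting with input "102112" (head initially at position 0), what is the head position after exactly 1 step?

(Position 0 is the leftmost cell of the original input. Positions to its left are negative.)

Execution trace (head position shown):
Step 0: [p0]102112  (head at position 0)
Step 1: move left → [p1]□202112  (head at position -1)

After 1 step, the head is at position -1.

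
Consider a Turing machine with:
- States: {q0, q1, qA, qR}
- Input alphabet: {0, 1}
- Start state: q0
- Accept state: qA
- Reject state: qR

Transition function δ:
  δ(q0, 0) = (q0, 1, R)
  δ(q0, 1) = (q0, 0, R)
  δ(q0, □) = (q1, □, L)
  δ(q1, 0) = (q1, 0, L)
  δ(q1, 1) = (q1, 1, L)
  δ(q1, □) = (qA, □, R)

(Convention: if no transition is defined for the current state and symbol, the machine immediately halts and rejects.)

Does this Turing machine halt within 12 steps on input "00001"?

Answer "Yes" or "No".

Execution trace:
Initial: [q0]00001
Step 1: δ(q0, 0) = (q0, 1, R) → 1[q0]0001
Step 2: δ(q0, 0) = (q0, 1, R) → 11[q0]001
Step 3: δ(q0, 0) = (q0, 1, R) → 111[q0]01
Step 4: δ(q0, 0) = (q0, 1, R) → 1111[q0]1
Step 5: δ(q0, 1) = (q0, 0, R) → 11110[q0]□
Step 6: δ(q0, □) = (q1, □, L) → 1111[q1]0□
Step 7: δ(q1, 0) = (q1, 0, L) → 111[q1]10□
Step 8: δ(q1, 1) = (q1, 1, L) → 11[q1]110□
Step 9: δ(q1, 1) = (q1, 1, L) → 1[q1]1110□
Step 10: δ(q1, 1) = (q1, 1, L) → [q1]11110□
Step 11: δ(q1, 1) = (q1, 1, L) → [q1]□11110□
Step 12: δ(q1, □) = (qA, □, R) → □[qA]11110□

The machine reaches the accept state qA and halts.
The machine halted after 12 steps (within the 12-step bound).

Answer: Yes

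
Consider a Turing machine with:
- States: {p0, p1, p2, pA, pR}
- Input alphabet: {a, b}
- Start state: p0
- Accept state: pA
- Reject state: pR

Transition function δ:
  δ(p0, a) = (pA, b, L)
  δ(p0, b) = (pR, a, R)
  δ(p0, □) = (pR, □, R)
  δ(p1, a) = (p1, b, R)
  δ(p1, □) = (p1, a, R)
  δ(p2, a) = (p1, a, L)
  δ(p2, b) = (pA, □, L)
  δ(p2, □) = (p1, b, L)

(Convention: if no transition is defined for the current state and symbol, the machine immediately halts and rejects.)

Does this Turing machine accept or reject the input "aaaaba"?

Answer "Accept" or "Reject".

Execution trace:
Initial: [p0]aaaaba
Step 1: δ(p0, a) = (pA, b, L) → [pA]□baaaba

The machine reaches the accept state pA and halts.

Answer: Accept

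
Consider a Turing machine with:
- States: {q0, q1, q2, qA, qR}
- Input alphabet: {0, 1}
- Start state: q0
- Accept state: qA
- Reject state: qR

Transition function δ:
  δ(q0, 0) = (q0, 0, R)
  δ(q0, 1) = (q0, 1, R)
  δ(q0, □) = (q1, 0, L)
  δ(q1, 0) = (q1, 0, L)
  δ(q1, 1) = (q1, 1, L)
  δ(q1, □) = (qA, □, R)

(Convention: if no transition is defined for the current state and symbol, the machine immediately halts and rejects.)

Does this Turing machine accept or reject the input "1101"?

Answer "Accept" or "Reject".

Execution trace:
Initial: [q0]1101
Step 1: δ(q0, 1) = (q0, 1, R) → 1[q0]101
Step 2: δ(q0, 1) = (q0, 1, R) → 11[q0]01
Step 3: δ(q0, 0) = (q0, 0, R) → 110[q0]1
Step 4: δ(q0, 1) = (q0, 1, R) → 1101[q0]□
Step 5: δ(q0, □) = (q1, 0, L) → 110[q1]10
Step 6: δ(q1, 1) = (q1, 1, L) → 11[q1]010
Step 7: δ(q1, 0) = (q1, 0, L) → 1[q1]1010
Step 8: δ(q1, 1) = (q1, 1, L) → [q1]11010
Step 9: δ(q1, 1) = (q1, 1, L) → [q1]□11010
Step 10: δ(q1, □) = (qA, □, R) → □[qA]11010

The machine reaches the accept state qA and halts.

Answer: Accept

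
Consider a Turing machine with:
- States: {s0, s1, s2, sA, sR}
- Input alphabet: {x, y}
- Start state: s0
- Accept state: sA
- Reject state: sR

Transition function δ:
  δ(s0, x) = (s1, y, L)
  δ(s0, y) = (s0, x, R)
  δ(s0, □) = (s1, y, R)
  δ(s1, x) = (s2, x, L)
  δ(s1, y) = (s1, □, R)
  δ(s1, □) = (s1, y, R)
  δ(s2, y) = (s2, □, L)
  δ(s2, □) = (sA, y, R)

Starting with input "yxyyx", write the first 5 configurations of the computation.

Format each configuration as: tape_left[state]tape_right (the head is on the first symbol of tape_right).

Transitions applied:
Step 1: δ(s0, y) = (s0, x, R)
Step 2: δ(s0, x) = (s1, y, L)
Step 3: δ(s1, x) = (s2, x, L)
Step 4: δ(s2, □) = (sA, y, R)

The first 5 configurations are:
[s0]yxyyx ⊢ x[s0]xyyx ⊢ [s1]xyyyx ⊢ [s2]□xyyyx ⊢ y[sA]xyyyx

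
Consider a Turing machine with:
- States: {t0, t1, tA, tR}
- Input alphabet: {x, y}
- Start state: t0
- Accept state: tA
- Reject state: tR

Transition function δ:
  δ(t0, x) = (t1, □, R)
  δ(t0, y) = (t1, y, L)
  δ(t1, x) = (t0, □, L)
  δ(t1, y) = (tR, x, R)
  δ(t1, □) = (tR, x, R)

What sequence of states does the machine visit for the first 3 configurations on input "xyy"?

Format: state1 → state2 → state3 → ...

Execution trace:
Initial: [t0]xyy
Step 1: δ(t0, x) = (t1, □, R) → □[t1]yy
Step 2: δ(t1, y) = (tR, x, R) → □x[tR]y

The machine reaches the reject state tR and halts.

State sequence: t0 → t1 → tR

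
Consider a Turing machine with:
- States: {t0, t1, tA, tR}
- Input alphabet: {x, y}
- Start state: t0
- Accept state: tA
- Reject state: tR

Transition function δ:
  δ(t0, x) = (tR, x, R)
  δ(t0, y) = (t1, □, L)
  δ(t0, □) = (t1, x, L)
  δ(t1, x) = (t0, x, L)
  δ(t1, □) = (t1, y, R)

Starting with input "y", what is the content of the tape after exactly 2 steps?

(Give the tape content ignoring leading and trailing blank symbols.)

Execution trace:
Initial: [t0]y
Step 1: δ(t0, y) = (t1, □, L) → [t1]□□
Step 2: δ(t1, □) = (t1, y, R) → y[t1]□

After 2 steps, the tape (ignoring leading/trailing blanks) is: y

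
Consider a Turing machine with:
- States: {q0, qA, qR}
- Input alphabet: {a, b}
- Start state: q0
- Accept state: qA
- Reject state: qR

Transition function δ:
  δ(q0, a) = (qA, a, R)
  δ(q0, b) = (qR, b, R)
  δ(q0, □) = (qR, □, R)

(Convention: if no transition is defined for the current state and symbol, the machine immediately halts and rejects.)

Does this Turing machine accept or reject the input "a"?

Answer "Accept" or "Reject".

Execution trace:
Initial: [q0]a
Step 1: δ(q0, a) = (qA, a, R) → a[qA]□

The machine reaches the accept state qA and halts.

Answer: Accept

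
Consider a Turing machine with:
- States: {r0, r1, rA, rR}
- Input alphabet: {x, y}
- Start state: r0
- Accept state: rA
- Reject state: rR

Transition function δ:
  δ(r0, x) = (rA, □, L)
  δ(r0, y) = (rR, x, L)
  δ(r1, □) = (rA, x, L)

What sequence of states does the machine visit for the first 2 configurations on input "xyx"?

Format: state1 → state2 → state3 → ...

Execution trace:
Initial: [r0]xyx
Step 1: δ(r0, x) = (rA, □, L) → [rA]□□yx

The machine reaches the accept state rA and halts.

State sequence: r0 → rA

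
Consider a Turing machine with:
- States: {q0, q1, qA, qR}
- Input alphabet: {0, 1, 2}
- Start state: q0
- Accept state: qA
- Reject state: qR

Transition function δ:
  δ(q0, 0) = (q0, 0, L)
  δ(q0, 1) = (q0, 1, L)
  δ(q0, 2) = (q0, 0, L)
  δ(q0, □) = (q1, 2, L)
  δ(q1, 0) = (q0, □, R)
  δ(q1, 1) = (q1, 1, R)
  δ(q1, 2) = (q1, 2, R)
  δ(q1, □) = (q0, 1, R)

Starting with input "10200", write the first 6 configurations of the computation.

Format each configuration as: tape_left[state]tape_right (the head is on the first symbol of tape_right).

Transitions applied:
Step 1: δ(q0, 1) = (q0, 1, L)
Step 2: δ(q0, □) = (q1, 2, L)
Step 3: δ(q1, □) = (q0, 1, R)
Step 4: δ(q0, 2) = (q0, 0, L)
Step 5: δ(q0, 1) = (q0, 1, L)

The first 6 configurations are:
[q0]10200 ⊢ [q0]□10200 ⊢ [q1]□210200 ⊢ 1[q0]210200 ⊢ [q0]1010200 ⊢ [q0]□1010200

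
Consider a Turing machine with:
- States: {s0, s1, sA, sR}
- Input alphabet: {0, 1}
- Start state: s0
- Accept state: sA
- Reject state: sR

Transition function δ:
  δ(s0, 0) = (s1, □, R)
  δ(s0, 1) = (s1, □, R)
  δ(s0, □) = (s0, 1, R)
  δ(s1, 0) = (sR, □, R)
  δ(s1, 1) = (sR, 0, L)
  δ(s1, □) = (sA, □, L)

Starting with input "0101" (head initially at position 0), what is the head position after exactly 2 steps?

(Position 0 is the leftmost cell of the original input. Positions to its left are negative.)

Execution trace (head position shown):
Step 0: [s0]0101  (head at position 0)
Step 1: move right → □[s1]101  (head at position 1)
Step 2: move left → [sR]□001  (head at position 0)

After 2 steps, the head is at position 0.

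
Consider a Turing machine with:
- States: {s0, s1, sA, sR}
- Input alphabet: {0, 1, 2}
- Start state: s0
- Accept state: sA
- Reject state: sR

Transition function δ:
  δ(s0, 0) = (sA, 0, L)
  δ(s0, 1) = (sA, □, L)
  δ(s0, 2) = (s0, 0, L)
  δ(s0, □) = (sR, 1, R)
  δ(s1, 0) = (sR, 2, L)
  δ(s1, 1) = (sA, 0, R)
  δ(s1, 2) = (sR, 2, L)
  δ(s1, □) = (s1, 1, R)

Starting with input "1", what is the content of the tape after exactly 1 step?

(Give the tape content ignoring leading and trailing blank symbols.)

Execution trace:
Initial: [s0]1
Step 1: δ(s0, 1) = (sA, □, L) → [sA]□□

The machine reaches the accept state sA and halts.

After 1 step, the tape (ignoring leading/trailing blanks) is: □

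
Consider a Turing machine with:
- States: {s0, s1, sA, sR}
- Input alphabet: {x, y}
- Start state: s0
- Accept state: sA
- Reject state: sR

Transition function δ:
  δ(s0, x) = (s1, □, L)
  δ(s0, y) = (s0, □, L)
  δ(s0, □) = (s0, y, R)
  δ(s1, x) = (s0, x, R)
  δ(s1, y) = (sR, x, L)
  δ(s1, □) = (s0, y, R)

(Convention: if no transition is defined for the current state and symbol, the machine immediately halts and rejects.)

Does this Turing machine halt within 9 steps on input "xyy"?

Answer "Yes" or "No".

Execution trace:
Initial: [s0]xyy
Step 1: δ(s0, x) = (s1, □, L) → [s1]□□yy
Step 2: δ(s1, □) = (s0, y, R) → y[s0]□yy
Step 3: δ(s0, □) = (s0, y, R) → yy[s0]yy
Step 4: δ(s0, y) = (s0, □, L) → y[s0]y□y
Step 5: δ(s0, y) = (s0, □, L) → [s0]y□□y
Step 6: δ(s0, y) = (s0, □, L) → [s0]□□□□y
Step 7: δ(s0, □) = (s0, y, R) → y[s0]□□□y
Step 8: δ(s0, □) = (s0, y, R) → yy[s0]□□y
Step 9: δ(s0, □) = (s0, y, R) → yyy[s0]□y

The machine has not reached a halting state after 9 steps.
The machine did not halt within the 9-step bound.

Answer: No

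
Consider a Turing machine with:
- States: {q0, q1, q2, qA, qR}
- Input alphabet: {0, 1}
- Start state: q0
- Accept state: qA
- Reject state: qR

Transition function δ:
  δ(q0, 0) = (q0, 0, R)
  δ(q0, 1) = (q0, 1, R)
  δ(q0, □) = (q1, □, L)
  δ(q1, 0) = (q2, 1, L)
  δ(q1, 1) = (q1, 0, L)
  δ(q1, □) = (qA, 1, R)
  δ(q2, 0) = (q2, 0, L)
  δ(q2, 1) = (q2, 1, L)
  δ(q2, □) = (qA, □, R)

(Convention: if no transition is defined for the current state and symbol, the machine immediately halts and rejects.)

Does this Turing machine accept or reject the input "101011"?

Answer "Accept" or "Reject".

Execution trace:
Initial: [q0]101011
Step 1: δ(q0, 1) = (q0, 1, R) → 1[q0]01011
Step 2: δ(q0, 0) = (q0, 0, R) → 10[q0]1011
Step 3: δ(q0, 1) = (q0, 1, R) → 101[q0]011
Step 4: δ(q0, 0) = (q0, 0, R) → 1010[q0]11
Step 5: δ(q0, 1) = (q0, 1, R) → 10101[q0]1
Step 6: δ(q0, 1) = (q0, 1, R) → 101011[q0]□
Step 7: δ(q0, □) = (q1, □, L) → 10101[q1]1□
Step 8: δ(q1, 1) = (q1, 0, L) → 1010[q1]10□
Step 9: δ(q1, 1) = (q1, 0, L) → 101[q1]000□
Step 10: δ(q1, 0) = (q2, 1, L) → 10[q2]1100□
Step 11: δ(q2, 1) = (q2, 1, L) → 1[q2]01100□
Step 12: δ(q2, 0) = (q2, 0, L) → [q2]101100□
Step 13: δ(q2, 1) = (q2, 1, L) → [q2]□101100□
Step 14: δ(q2, □) = (qA, □, R) → □[qA]101100□

The machine reaches the accept state qA and halts.

Answer: Accept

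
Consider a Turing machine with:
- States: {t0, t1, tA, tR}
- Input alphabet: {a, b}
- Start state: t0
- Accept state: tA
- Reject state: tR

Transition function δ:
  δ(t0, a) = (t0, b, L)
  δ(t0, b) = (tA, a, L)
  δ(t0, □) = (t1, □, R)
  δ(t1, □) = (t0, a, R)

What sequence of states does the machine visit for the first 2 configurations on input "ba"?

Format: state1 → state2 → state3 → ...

Execution trace:
Initial: [t0]ba
Step 1: δ(t0, b) = (tA, a, L) → [tA]□aa

The machine reaches the accept state tA and halts.

State sequence: t0 → tA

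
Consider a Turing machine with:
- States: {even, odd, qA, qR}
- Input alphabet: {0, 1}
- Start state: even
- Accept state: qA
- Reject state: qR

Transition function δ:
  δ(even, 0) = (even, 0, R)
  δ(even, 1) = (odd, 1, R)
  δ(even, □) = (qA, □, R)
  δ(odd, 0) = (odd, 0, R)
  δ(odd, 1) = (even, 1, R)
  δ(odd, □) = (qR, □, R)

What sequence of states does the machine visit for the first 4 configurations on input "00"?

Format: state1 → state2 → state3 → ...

Execution trace:
Initial: [even]00
Step 1: δ(even, 0) = (even, 0, R) → 0[even]0
Step 2: δ(even, 0) = (even, 0, R) → 00[even]□
Step 3: δ(even, □) = (qA, □, R) → 00□[qA]□

The machine reaches the accept state qA and halts.

State sequence: even → even → even → qA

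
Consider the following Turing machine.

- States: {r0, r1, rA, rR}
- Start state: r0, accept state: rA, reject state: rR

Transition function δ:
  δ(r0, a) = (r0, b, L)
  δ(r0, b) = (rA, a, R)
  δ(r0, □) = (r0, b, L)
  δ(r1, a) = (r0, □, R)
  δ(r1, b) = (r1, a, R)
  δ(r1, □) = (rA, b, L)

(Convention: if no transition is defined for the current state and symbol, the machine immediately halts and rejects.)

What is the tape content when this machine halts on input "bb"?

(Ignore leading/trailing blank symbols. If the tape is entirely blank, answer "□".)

Execution trace:
Initial: [r0]bb
Step 1: δ(r0, b) = (rA, a, R) → a[rA]b

The machine reaches the accept state rA and halts.

Final tape (ignoring leading/trailing blanks): ab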